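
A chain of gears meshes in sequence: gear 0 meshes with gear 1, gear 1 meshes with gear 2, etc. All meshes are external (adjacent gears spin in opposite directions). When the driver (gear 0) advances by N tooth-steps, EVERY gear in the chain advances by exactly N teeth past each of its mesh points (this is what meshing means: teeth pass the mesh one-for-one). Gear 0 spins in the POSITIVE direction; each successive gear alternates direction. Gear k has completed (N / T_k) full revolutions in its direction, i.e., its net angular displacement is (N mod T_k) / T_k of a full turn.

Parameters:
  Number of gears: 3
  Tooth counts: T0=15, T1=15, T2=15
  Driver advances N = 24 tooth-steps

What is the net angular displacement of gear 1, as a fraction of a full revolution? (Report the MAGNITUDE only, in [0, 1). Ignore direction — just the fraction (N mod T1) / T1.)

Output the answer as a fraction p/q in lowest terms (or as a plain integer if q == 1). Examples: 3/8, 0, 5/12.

Chain of 3 gears, tooth counts: [15, 15, 15]
  gear 0: T0=15, direction=positive, advance = 24 mod 15 = 9 teeth = 9/15 turn
  gear 1: T1=15, direction=negative, advance = 24 mod 15 = 9 teeth = 9/15 turn
  gear 2: T2=15, direction=positive, advance = 24 mod 15 = 9 teeth = 9/15 turn
Gear 1: 24 mod 15 = 9
Fraction = 9 / 15 = 3/5 (gcd(9,15)=3) = 3/5

Answer: 3/5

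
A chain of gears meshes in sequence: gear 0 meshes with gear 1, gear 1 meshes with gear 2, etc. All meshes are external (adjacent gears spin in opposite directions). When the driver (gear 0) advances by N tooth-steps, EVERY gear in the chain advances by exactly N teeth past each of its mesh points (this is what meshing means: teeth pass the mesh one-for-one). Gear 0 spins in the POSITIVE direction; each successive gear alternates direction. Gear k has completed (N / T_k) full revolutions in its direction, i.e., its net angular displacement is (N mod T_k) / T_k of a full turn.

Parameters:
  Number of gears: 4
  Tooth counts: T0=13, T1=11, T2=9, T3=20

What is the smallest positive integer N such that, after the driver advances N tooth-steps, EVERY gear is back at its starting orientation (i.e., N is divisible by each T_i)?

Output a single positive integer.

Answer: 25740

Derivation:
Gear k returns to start when N is a multiple of T_k.
All gears at start simultaneously when N is a common multiple of [13, 11, 9, 20]; the smallest such N is lcm(13, 11, 9, 20).
Start: lcm = T0 = 13
Fold in T1=11: gcd(13, 11) = 1; lcm(13, 11) = 13 * 11 / 1 = 143 / 1 = 143
Fold in T2=9: gcd(143, 9) = 1; lcm(143, 9) = 143 * 9 / 1 = 1287 / 1 = 1287
Fold in T3=20: gcd(1287, 20) = 1; lcm(1287, 20) = 1287 * 20 / 1 = 25740 / 1 = 25740
Full cycle length = 25740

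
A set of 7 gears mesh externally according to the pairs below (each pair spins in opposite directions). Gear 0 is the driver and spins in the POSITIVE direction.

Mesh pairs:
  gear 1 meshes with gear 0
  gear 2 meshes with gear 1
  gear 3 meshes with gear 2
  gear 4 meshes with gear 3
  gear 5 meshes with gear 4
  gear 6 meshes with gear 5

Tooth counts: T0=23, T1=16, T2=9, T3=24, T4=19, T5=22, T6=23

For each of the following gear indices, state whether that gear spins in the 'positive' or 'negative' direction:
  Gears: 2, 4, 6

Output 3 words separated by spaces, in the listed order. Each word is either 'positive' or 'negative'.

Answer: positive positive positive

Derivation:
Gear 0 (driver): positive (depth 0)
  gear 1: meshes with gear 0 -> depth 1 -> negative (opposite of gear 0)
  gear 2: meshes with gear 1 -> depth 2 -> positive (opposite of gear 1)
  gear 3: meshes with gear 2 -> depth 3 -> negative (opposite of gear 2)
  gear 4: meshes with gear 3 -> depth 4 -> positive (opposite of gear 3)
  gear 5: meshes with gear 4 -> depth 5 -> negative (opposite of gear 4)
  gear 6: meshes with gear 5 -> depth 6 -> positive (opposite of gear 5)
Queried indices 2, 4, 6 -> positive, positive, positive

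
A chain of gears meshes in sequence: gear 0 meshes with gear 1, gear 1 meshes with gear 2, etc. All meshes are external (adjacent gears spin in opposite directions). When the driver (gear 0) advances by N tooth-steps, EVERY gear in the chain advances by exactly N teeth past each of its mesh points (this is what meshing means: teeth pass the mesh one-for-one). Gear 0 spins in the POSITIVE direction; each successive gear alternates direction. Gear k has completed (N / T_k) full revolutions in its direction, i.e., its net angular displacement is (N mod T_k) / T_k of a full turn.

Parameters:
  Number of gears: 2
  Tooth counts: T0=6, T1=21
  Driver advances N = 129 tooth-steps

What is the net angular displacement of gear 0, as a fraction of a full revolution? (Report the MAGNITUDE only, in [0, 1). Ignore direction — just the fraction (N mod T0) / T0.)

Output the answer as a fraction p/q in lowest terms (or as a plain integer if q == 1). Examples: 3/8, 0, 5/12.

Answer: 1/2

Derivation:
Chain of 2 gears, tooth counts: [6, 21]
  gear 0: T0=6, direction=positive, advance = 129 mod 6 = 3 teeth = 3/6 turn
  gear 1: T1=21, direction=negative, advance = 129 mod 21 = 3 teeth = 3/21 turn
Gear 0: 129 mod 6 = 3
Fraction = 3 / 6 = 1/2 (gcd(3,6)=3) = 1/2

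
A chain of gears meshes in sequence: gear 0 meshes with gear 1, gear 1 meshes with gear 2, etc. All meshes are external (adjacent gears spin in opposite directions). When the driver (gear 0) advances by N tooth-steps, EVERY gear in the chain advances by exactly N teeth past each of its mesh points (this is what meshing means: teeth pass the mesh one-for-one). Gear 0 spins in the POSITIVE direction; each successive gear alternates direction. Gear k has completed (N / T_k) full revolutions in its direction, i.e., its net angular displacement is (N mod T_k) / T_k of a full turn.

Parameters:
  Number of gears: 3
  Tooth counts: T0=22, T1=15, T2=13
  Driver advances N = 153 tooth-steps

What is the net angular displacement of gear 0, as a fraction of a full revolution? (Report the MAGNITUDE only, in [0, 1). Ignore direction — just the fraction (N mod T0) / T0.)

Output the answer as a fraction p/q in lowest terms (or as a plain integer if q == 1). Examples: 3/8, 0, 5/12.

Chain of 3 gears, tooth counts: [22, 15, 13]
  gear 0: T0=22, direction=positive, advance = 153 mod 22 = 21 teeth = 21/22 turn
  gear 1: T1=15, direction=negative, advance = 153 mod 15 = 3 teeth = 3/15 turn
  gear 2: T2=13, direction=positive, advance = 153 mod 13 = 10 teeth = 10/13 turn
Gear 0: 153 mod 22 = 21
Fraction = 21 / 22 = 21/22 (gcd(21,22)=1) = 21/22

Answer: 21/22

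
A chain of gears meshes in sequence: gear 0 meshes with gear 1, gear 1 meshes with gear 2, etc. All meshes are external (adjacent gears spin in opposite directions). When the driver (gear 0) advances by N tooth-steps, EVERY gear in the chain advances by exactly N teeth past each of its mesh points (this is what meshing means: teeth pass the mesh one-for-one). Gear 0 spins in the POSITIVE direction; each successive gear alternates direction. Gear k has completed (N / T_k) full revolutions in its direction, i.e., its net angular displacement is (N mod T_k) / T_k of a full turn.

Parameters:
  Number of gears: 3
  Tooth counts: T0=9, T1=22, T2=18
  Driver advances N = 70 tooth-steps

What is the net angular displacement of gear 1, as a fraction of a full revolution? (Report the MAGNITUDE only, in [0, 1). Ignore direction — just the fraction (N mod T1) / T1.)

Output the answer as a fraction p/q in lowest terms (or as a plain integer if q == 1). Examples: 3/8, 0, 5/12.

Chain of 3 gears, tooth counts: [9, 22, 18]
  gear 0: T0=9, direction=positive, advance = 70 mod 9 = 7 teeth = 7/9 turn
  gear 1: T1=22, direction=negative, advance = 70 mod 22 = 4 teeth = 4/22 turn
  gear 2: T2=18, direction=positive, advance = 70 mod 18 = 16 teeth = 16/18 turn
Gear 1: 70 mod 22 = 4
Fraction = 4 / 22 = 2/11 (gcd(4,22)=2) = 2/11

Answer: 2/11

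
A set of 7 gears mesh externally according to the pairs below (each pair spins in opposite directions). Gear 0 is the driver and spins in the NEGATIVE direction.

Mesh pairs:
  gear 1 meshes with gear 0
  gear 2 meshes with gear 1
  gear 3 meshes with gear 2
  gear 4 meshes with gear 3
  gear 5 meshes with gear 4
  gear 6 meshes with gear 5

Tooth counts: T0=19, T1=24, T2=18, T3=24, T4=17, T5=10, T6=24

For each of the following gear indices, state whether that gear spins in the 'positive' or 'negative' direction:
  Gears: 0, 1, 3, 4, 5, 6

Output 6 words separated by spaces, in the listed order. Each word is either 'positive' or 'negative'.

Gear 0 (driver): negative (depth 0)
  gear 1: meshes with gear 0 -> depth 1 -> positive (opposite of gear 0)
  gear 2: meshes with gear 1 -> depth 2 -> negative (opposite of gear 1)
  gear 3: meshes with gear 2 -> depth 3 -> positive (opposite of gear 2)
  gear 4: meshes with gear 3 -> depth 4 -> negative (opposite of gear 3)
  gear 5: meshes with gear 4 -> depth 5 -> positive (opposite of gear 4)
  gear 6: meshes with gear 5 -> depth 6 -> negative (opposite of gear 5)
Queried indices 0, 1, 3, 4, 5, 6 -> negative, positive, positive, negative, positive, negative

Answer: negative positive positive negative positive negative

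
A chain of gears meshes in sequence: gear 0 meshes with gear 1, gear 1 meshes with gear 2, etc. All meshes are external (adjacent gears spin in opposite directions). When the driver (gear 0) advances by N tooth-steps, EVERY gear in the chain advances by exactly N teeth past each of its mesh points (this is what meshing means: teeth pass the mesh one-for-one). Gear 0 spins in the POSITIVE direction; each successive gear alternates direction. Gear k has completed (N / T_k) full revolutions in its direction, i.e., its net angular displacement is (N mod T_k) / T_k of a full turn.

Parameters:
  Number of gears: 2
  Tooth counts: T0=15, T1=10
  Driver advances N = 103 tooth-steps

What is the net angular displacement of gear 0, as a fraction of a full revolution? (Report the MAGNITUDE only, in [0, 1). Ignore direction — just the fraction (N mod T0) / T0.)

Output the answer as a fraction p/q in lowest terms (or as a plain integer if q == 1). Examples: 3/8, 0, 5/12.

Chain of 2 gears, tooth counts: [15, 10]
  gear 0: T0=15, direction=positive, advance = 103 mod 15 = 13 teeth = 13/15 turn
  gear 1: T1=10, direction=negative, advance = 103 mod 10 = 3 teeth = 3/10 turn
Gear 0: 103 mod 15 = 13
Fraction = 13 / 15 = 13/15 (gcd(13,15)=1) = 13/15

Answer: 13/15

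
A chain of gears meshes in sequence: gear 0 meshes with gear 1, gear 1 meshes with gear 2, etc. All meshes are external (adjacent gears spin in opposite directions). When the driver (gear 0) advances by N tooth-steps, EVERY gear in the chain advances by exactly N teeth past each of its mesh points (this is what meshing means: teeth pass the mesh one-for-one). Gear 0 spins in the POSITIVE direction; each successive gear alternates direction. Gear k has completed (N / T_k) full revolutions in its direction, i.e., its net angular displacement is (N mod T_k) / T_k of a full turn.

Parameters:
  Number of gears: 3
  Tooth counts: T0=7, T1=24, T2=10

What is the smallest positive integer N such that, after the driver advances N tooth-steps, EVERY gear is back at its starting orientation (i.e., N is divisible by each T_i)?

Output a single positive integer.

Answer: 840

Derivation:
Gear k returns to start when N is a multiple of T_k.
All gears at start simultaneously when N is a common multiple of [7, 24, 10]; the smallest such N is lcm(7, 24, 10).
Start: lcm = T0 = 7
Fold in T1=24: gcd(7, 24) = 1; lcm(7, 24) = 7 * 24 / 1 = 168 / 1 = 168
Fold in T2=10: gcd(168, 10) = 2; lcm(168, 10) = 168 * 10 / 2 = 1680 / 2 = 840
Full cycle length = 840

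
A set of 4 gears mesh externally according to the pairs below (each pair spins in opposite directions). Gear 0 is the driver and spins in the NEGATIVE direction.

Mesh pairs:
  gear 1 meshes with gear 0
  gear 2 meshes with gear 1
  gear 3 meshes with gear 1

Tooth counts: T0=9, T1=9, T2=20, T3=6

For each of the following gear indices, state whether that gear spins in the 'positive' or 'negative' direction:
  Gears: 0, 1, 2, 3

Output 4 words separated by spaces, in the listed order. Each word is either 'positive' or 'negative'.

Gear 0 (driver): negative (depth 0)
  gear 1: meshes with gear 0 -> depth 1 -> positive (opposite of gear 0)
  gear 2: meshes with gear 1 -> depth 2 -> negative (opposite of gear 1)
  gear 3: meshes with gear 1 -> depth 2 -> negative (opposite of gear 1)
Queried indices 0, 1, 2, 3 -> negative, positive, negative, negative

Answer: negative positive negative negative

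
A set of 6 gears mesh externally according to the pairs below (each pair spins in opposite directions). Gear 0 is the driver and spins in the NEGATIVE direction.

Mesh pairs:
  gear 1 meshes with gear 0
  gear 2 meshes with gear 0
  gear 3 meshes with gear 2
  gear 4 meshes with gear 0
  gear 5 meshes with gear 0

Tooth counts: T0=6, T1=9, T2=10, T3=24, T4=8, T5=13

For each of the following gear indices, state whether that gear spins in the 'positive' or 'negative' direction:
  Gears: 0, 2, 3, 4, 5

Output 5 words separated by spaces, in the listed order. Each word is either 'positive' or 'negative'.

Answer: negative positive negative positive positive

Derivation:
Gear 0 (driver): negative (depth 0)
  gear 1: meshes with gear 0 -> depth 1 -> positive (opposite of gear 0)
  gear 2: meshes with gear 0 -> depth 1 -> positive (opposite of gear 0)
  gear 3: meshes with gear 2 -> depth 2 -> negative (opposite of gear 2)
  gear 4: meshes with gear 0 -> depth 1 -> positive (opposite of gear 0)
  gear 5: meshes with gear 0 -> depth 1 -> positive (opposite of gear 0)
Queried indices 0, 2, 3, 4, 5 -> negative, positive, negative, positive, positive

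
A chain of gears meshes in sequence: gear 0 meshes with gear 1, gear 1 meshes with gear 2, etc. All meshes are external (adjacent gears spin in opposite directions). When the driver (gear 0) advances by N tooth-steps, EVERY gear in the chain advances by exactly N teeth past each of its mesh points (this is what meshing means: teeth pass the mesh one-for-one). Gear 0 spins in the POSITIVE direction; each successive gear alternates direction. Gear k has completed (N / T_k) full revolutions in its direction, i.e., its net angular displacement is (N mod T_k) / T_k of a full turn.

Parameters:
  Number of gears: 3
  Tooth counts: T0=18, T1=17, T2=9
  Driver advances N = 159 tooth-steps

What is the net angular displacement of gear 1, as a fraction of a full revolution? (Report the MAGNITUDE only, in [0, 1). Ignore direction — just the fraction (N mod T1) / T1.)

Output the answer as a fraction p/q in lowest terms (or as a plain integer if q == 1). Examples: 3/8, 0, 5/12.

Chain of 3 gears, tooth counts: [18, 17, 9]
  gear 0: T0=18, direction=positive, advance = 159 mod 18 = 15 teeth = 15/18 turn
  gear 1: T1=17, direction=negative, advance = 159 mod 17 = 6 teeth = 6/17 turn
  gear 2: T2=9, direction=positive, advance = 159 mod 9 = 6 teeth = 6/9 turn
Gear 1: 159 mod 17 = 6
Fraction = 6 / 17 = 6/17 (gcd(6,17)=1) = 6/17

Answer: 6/17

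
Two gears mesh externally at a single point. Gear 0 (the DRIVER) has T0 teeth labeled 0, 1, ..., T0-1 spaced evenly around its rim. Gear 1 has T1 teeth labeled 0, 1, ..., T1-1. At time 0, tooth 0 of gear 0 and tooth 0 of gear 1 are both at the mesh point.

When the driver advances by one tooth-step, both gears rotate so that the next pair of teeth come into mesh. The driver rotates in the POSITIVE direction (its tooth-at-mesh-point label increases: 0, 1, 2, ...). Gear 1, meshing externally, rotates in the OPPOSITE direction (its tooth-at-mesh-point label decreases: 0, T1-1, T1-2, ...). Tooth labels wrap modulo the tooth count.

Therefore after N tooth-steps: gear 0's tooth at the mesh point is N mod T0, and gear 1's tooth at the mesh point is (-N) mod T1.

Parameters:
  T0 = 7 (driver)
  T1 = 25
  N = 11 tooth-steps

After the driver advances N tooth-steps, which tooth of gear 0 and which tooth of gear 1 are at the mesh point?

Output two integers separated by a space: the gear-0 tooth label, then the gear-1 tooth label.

Answer: 4 14

Derivation:
Gear 0 (driver, T0=7): tooth at mesh = N mod T0
  11 = 1 * 7 + 4, so 11 mod 7 = 4
  gear 0 tooth = 4
Gear 1 (driven, T1=25): tooth at mesh = (-N) mod T1
  11 = 0 * 25 + 11, so 11 mod 25 = 11
  (-11) mod 25 = (-11) mod 25 = 25 - 11 = 14
Mesh after 11 steps: gear-0 tooth 4 meets gear-1 tooth 14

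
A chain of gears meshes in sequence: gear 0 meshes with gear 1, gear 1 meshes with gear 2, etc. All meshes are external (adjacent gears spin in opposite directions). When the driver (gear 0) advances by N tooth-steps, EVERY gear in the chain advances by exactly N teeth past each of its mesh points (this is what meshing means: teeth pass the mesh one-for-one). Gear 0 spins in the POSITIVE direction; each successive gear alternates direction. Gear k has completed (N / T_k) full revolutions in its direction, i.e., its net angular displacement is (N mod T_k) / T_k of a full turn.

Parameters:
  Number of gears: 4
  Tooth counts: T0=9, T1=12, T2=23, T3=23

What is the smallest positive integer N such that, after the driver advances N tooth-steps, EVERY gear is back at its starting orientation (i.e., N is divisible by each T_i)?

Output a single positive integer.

Gear k returns to start when N is a multiple of T_k.
All gears at start simultaneously when N is a common multiple of [9, 12, 23, 23]; the smallest such N is lcm(9, 12, 23, 23).
Start: lcm = T0 = 9
Fold in T1=12: gcd(9, 12) = 3; lcm(9, 12) = 9 * 12 / 3 = 108 / 3 = 36
Fold in T2=23: gcd(36, 23) = 1; lcm(36, 23) = 36 * 23 / 1 = 828 / 1 = 828
Fold in T3=23: gcd(828, 23) = 23; lcm(828, 23) = 828 * 23 / 23 = 19044 / 23 = 828
Full cycle length = 828

Answer: 828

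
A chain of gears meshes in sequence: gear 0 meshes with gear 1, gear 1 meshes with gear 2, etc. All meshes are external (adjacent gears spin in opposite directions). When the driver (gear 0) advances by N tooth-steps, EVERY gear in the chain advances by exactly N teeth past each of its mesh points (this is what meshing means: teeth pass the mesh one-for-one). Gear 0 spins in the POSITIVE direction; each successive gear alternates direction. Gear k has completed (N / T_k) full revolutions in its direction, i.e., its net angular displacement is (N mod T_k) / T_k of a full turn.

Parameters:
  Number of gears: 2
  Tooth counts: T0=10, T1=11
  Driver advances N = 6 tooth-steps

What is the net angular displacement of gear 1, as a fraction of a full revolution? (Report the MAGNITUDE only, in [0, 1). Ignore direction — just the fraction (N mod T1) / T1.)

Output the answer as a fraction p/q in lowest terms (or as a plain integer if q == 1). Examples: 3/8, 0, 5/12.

Answer: 6/11

Derivation:
Chain of 2 gears, tooth counts: [10, 11]
  gear 0: T0=10, direction=positive, advance = 6 mod 10 = 6 teeth = 6/10 turn
  gear 1: T1=11, direction=negative, advance = 6 mod 11 = 6 teeth = 6/11 turn
Gear 1: 6 mod 11 = 6
Fraction = 6 / 11 = 6/11 (gcd(6,11)=1) = 6/11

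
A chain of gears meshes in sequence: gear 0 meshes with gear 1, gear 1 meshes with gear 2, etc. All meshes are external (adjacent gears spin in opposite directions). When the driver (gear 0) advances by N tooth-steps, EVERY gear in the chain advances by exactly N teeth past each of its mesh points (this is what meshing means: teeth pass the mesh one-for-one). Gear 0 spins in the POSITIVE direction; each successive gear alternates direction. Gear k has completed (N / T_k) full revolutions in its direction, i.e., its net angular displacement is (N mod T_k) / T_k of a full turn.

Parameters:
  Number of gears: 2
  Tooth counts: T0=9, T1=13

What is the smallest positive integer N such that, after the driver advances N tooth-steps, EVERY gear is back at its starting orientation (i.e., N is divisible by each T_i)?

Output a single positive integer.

Answer: 117

Derivation:
Gear k returns to start when N is a multiple of T_k.
All gears at start simultaneously when N is a common multiple of [9, 13]; the smallest such N is lcm(9, 13).
Start: lcm = T0 = 9
Fold in T1=13: gcd(9, 13) = 1; lcm(9, 13) = 9 * 13 / 1 = 117 / 1 = 117
Full cycle length = 117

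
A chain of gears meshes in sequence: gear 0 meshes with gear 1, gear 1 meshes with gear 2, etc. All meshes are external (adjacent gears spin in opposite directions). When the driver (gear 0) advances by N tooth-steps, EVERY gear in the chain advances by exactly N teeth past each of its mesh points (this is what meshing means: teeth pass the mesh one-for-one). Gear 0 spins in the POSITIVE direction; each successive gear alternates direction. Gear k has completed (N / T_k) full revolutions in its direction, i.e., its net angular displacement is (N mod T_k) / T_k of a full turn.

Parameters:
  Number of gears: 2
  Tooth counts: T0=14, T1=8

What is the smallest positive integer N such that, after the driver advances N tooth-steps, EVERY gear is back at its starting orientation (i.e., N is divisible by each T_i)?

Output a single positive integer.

Answer: 56

Derivation:
Gear k returns to start when N is a multiple of T_k.
All gears at start simultaneously when N is a common multiple of [14, 8]; the smallest such N is lcm(14, 8).
Start: lcm = T0 = 14
Fold in T1=8: gcd(14, 8) = 2; lcm(14, 8) = 14 * 8 / 2 = 112 / 2 = 56
Full cycle length = 56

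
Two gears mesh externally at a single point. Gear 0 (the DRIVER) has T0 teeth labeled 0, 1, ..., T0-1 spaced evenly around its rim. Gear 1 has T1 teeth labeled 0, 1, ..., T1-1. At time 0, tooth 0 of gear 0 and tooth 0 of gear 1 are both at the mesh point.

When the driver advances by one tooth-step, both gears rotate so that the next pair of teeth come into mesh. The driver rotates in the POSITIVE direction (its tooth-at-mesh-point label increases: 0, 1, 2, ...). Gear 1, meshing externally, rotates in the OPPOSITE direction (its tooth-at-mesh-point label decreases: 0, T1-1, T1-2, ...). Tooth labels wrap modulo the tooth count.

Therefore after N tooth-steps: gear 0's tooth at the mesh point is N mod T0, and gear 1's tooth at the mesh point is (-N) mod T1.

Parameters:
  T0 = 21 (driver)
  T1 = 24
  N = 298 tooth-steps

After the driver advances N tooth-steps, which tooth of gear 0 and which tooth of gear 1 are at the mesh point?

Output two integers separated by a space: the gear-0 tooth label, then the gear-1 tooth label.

Answer: 4 14

Derivation:
Gear 0 (driver, T0=21): tooth at mesh = N mod T0
  298 = 14 * 21 + 4, so 298 mod 21 = 4
  gear 0 tooth = 4
Gear 1 (driven, T1=24): tooth at mesh = (-N) mod T1
  298 = 12 * 24 + 10, so 298 mod 24 = 10
  (-298) mod 24 = (-10) mod 24 = 24 - 10 = 14
Mesh after 298 steps: gear-0 tooth 4 meets gear-1 tooth 14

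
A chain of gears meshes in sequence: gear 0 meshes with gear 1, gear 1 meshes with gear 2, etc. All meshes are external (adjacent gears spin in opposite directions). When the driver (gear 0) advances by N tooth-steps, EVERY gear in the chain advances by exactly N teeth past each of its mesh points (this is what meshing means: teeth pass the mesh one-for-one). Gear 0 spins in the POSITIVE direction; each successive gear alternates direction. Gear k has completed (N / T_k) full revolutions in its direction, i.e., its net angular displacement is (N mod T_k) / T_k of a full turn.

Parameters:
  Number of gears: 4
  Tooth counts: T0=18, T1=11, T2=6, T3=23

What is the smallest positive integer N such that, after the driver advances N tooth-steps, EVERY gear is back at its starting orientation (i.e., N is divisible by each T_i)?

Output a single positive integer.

Answer: 4554

Derivation:
Gear k returns to start when N is a multiple of T_k.
All gears at start simultaneously when N is a common multiple of [18, 11, 6, 23]; the smallest such N is lcm(18, 11, 6, 23).
Start: lcm = T0 = 18
Fold in T1=11: gcd(18, 11) = 1; lcm(18, 11) = 18 * 11 / 1 = 198 / 1 = 198
Fold in T2=6: gcd(198, 6) = 6; lcm(198, 6) = 198 * 6 / 6 = 1188 / 6 = 198
Fold in T3=23: gcd(198, 23) = 1; lcm(198, 23) = 198 * 23 / 1 = 4554 / 1 = 4554
Full cycle length = 4554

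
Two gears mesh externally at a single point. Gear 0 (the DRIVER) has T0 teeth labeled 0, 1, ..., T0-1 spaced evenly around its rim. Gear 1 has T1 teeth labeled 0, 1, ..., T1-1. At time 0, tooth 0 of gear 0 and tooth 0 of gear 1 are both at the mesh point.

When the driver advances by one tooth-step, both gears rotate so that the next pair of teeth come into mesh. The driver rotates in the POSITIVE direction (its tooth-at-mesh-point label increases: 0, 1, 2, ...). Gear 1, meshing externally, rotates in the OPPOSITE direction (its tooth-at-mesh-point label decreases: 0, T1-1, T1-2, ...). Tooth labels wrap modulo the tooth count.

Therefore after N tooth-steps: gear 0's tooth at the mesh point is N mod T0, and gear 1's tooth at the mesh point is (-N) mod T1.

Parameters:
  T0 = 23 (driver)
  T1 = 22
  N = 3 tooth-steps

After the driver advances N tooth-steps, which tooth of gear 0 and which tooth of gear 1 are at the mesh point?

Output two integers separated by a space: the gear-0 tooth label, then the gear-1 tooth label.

Answer: 3 19

Derivation:
Gear 0 (driver, T0=23): tooth at mesh = N mod T0
  3 = 0 * 23 + 3, so 3 mod 23 = 3
  gear 0 tooth = 3
Gear 1 (driven, T1=22): tooth at mesh = (-N) mod T1
  3 = 0 * 22 + 3, so 3 mod 22 = 3
  (-3) mod 22 = (-3) mod 22 = 22 - 3 = 19
Mesh after 3 steps: gear-0 tooth 3 meets gear-1 tooth 19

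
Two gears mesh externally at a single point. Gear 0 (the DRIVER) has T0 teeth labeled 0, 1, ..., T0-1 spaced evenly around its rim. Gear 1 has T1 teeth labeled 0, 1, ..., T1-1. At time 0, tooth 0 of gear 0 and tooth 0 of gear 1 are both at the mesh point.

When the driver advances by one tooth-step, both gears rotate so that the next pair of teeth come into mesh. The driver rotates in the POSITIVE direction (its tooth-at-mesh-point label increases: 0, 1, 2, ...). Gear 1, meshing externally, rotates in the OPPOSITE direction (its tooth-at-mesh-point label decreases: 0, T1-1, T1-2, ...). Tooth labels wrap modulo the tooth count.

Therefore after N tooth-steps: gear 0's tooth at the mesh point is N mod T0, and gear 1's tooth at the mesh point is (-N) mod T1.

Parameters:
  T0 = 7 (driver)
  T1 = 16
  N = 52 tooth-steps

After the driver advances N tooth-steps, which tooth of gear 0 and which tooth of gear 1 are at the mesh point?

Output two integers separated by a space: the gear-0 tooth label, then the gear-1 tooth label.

Gear 0 (driver, T0=7): tooth at mesh = N mod T0
  52 = 7 * 7 + 3, so 52 mod 7 = 3
  gear 0 tooth = 3
Gear 1 (driven, T1=16): tooth at mesh = (-N) mod T1
  52 = 3 * 16 + 4, so 52 mod 16 = 4
  (-52) mod 16 = (-4) mod 16 = 16 - 4 = 12
Mesh after 52 steps: gear-0 tooth 3 meets gear-1 tooth 12

Answer: 3 12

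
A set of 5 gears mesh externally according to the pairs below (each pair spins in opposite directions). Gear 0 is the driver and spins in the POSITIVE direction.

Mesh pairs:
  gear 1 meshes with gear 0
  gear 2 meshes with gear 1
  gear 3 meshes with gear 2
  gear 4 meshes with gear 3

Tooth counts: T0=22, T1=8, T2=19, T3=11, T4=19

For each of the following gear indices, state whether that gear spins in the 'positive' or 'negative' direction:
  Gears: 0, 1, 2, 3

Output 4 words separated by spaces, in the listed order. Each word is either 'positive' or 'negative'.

Gear 0 (driver): positive (depth 0)
  gear 1: meshes with gear 0 -> depth 1 -> negative (opposite of gear 0)
  gear 2: meshes with gear 1 -> depth 2 -> positive (opposite of gear 1)
  gear 3: meshes with gear 2 -> depth 3 -> negative (opposite of gear 2)
  gear 4: meshes with gear 3 -> depth 4 -> positive (opposite of gear 3)
Queried indices 0, 1, 2, 3 -> positive, negative, positive, negative

Answer: positive negative positive negative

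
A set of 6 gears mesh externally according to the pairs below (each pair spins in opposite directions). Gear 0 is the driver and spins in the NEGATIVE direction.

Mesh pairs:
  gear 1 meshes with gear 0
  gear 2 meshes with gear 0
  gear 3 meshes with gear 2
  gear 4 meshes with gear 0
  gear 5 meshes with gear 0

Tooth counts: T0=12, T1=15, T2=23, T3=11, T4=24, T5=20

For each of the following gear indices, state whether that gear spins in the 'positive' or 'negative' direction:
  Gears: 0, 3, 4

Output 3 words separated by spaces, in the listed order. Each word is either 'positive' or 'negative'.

Answer: negative negative positive

Derivation:
Gear 0 (driver): negative (depth 0)
  gear 1: meshes with gear 0 -> depth 1 -> positive (opposite of gear 0)
  gear 2: meshes with gear 0 -> depth 1 -> positive (opposite of gear 0)
  gear 3: meshes with gear 2 -> depth 2 -> negative (opposite of gear 2)
  gear 4: meshes with gear 0 -> depth 1 -> positive (opposite of gear 0)
  gear 5: meshes with gear 0 -> depth 1 -> positive (opposite of gear 0)
Queried indices 0, 3, 4 -> negative, negative, positive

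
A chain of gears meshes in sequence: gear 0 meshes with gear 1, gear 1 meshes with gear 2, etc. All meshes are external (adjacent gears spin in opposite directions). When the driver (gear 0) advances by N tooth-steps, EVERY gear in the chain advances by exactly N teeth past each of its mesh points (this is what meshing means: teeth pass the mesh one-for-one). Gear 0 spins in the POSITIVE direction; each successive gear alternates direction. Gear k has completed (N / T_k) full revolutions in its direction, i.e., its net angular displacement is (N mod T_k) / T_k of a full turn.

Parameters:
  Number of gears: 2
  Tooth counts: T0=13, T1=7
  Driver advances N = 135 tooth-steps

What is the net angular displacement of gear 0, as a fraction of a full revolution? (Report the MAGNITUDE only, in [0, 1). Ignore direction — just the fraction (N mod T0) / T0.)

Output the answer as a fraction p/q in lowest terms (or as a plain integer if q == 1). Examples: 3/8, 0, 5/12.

Answer: 5/13

Derivation:
Chain of 2 gears, tooth counts: [13, 7]
  gear 0: T0=13, direction=positive, advance = 135 mod 13 = 5 teeth = 5/13 turn
  gear 1: T1=7, direction=negative, advance = 135 mod 7 = 2 teeth = 2/7 turn
Gear 0: 135 mod 13 = 5
Fraction = 5 / 13 = 5/13 (gcd(5,13)=1) = 5/13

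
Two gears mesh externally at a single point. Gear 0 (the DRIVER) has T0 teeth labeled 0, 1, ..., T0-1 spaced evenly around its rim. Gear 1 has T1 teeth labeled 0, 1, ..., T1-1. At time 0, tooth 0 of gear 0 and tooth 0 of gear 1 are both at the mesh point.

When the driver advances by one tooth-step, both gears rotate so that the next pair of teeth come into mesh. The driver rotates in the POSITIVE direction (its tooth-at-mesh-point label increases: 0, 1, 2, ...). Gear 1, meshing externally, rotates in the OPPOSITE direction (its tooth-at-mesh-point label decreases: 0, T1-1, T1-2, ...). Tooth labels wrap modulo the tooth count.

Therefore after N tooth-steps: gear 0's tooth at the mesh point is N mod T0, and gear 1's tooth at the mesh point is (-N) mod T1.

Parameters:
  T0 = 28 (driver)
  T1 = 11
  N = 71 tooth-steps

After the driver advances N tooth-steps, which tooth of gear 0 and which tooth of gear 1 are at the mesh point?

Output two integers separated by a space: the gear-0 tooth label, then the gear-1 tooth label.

Gear 0 (driver, T0=28): tooth at mesh = N mod T0
  71 = 2 * 28 + 15, so 71 mod 28 = 15
  gear 0 tooth = 15
Gear 1 (driven, T1=11): tooth at mesh = (-N) mod T1
  71 = 6 * 11 + 5, so 71 mod 11 = 5
  (-71) mod 11 = (-5) mod 11 = 11 - 5 = 6
Mesh after 71 steps: gear-0 tooth 15 meets gear-1 tooth 6

Answer: 15 6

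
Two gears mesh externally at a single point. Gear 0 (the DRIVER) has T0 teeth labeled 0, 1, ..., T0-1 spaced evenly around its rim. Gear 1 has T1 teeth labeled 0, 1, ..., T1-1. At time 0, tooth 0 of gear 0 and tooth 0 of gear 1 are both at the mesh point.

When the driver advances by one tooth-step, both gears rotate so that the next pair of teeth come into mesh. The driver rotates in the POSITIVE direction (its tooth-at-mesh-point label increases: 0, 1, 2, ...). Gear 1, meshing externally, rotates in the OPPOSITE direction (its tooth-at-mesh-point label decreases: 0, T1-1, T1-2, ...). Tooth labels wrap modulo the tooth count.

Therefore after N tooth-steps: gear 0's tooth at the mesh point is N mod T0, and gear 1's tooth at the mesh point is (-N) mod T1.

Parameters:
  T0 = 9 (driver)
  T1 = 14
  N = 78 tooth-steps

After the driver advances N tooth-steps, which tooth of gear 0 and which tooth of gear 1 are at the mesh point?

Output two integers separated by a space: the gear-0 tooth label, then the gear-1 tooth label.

Gear 0 (driver, T0=9): tooth at mesh = N mod T0
  78 = 8 * 9 + 6, so 78 mod 9 = 6
  gear 0 tooth = 6
Gear 1 (driven, T1=14): tooth at mesh = (-N) mod T1
  78 = 5 * 14 + 8, so 78 mod 14 = 8
  (-78) mod 14 = (-8) mod 14 = 14 - 8 = 6
Mesh after 78 steps: gear-0 tooth 6 meets gear-1 tooth 6

Answer: 6 6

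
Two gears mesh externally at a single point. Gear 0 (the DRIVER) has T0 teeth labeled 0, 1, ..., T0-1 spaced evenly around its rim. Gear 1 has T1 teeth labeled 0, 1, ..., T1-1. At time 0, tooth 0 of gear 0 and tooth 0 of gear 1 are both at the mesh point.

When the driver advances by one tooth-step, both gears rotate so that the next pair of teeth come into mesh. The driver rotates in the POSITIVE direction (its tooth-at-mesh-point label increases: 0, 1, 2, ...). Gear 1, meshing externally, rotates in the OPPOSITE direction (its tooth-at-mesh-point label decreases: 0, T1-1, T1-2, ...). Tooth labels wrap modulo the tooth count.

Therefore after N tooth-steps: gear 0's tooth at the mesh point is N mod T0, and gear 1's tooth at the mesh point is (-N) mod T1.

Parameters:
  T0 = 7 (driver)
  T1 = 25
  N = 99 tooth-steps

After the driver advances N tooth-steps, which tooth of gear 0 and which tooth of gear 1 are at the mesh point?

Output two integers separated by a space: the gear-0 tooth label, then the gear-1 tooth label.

Answer: 1 1

Derivation:
Gear 0 (driver, T0=7): tooth at mesh = N mod T0
  99 = 14 * 7 + 1, so 99 mod 7 = 1
  gear 0 tooth = 1
Gear 1 (driven, T1=25): tooth at mesh = (-N) mod T1
  99 = 3 * 25 + 24, so 99 mod 25 = 24
  (-99) mod 25 = (-24) mod 25 = 25 - 24 = 1
Mesh after 99 steps: gear-0 tooth 1 meets gear-1 tooth 1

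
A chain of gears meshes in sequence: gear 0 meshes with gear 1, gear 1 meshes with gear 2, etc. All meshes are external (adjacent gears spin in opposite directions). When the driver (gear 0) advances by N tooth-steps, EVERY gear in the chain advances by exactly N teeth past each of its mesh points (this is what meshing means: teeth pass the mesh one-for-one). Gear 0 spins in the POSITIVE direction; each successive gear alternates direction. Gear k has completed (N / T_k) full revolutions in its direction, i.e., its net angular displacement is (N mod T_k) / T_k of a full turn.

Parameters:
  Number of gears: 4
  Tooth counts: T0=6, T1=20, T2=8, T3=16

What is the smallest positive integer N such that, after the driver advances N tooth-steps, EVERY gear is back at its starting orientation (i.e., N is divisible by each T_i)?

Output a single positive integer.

Gear k returns to start when N is a multiple of T_k.
All gears at start simultaneously when N is a common multiple of [6, 20, 8, 16]; the smallest such N is lcm(6, 20, 8, 16).
Start: lcm = T0 = 6
Fold in T1=20: gcd(6, 20) = 2; lcm(6, 20) = 6 * 20 / 2 = 120 / 2 = 60
Fold in T2=8: gcd(60, 8) = 4; lcm(60, 8) = 60 * 8 / 4 = 480 / 4 = 120
Fold in T3=16: gcd(120, 16) = 8; lcm(120, 16) = 120 * 16 / 8 = 1920 / 8 = 240
Full cycle length = 240

Answer: 240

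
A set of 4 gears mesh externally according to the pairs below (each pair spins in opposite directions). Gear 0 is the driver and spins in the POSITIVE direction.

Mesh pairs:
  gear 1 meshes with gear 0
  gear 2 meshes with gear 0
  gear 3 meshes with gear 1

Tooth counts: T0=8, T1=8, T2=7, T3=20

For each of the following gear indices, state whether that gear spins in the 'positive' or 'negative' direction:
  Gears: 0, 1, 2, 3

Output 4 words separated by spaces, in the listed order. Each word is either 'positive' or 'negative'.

Answer: positive negative negative positive

Derivation:
Gear 0 (driver): positive (depth 0)
  gear 1: meshes with gear 0 -> depth 1 -> negative (opposite of gear 0)
  gear 2: meshes with gear 0 -> depth 1 -> negative (opposite of gear 0)
  gear 3: meshes with gear 1 -> depth 2 -> positive (opposite of gear 1)
Queried indices 0, 1, 2, 3 -> positive, negative, negative, positive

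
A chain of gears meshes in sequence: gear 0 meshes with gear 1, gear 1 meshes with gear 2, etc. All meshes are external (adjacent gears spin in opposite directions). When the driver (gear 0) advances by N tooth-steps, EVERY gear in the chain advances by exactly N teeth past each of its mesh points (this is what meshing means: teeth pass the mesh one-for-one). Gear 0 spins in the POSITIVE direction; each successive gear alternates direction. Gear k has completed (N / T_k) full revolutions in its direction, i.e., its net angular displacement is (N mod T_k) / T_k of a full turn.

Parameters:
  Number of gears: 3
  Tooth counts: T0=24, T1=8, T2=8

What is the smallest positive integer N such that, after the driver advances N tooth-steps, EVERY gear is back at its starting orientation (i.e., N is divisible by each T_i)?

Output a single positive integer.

Gear k returns to start when N is a multiple of T_k.
All gears at start simultaneously when N is a common multiple of [24, 8, 8]; the smallest such N is lcm(24, 8, 8).
Start: lcm = T0 = 24
Fold in T1=8: gcd(24, 8) = 8; lcm(24, 8) = 24 * 8 / 8 = 192 / 8 = 24
Fold in T2=8: gcd(24, 8) = 8; lcm(24, 8) = 24 * 8 / 8 = 192 / 8 = 24
Full cycle length = 24

Answer: 24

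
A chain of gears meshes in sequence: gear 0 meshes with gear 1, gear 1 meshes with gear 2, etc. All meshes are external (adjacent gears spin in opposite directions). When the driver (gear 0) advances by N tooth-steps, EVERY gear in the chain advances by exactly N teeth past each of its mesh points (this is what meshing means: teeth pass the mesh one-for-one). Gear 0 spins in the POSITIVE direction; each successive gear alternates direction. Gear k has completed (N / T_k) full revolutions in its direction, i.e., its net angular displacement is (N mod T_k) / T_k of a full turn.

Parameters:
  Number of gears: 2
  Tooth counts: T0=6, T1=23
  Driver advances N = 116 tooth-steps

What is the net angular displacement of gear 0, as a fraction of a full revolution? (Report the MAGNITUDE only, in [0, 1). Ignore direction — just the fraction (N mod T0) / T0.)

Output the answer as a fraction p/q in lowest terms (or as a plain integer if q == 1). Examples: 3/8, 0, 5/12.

Answer: 1/3

Derivation:
Chain of 2 gears, tooth counts: [6, 23]
  gear 0: T0=6, direction=positive, advance = 116 mod 6 = 2 teeth = 2/6 turn
  gear 1: T1=23, direction=negative, advance = 116 mod 23 = 1 teeth = 1/23 turn
Gear 0: 116 mod 6 = 2
Fraction = 2 / 6 = 1/3 (gcd(2,6)=2) = 1/3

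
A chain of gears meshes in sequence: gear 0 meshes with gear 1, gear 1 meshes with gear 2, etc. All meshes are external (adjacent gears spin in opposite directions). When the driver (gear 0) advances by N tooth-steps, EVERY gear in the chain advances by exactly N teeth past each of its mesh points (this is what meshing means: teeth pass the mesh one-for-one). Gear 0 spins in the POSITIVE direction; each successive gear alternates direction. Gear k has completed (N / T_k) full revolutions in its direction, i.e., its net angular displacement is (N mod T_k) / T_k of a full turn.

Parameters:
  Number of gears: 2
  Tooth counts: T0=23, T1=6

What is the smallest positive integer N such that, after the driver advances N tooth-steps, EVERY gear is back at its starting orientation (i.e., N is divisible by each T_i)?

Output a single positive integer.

Answer: 138

Derivation:
Gear k returns to start when N is a multiple of T_k.
All gears at start simultaneously when N is a common multiple of [23, 6]; the smallest such N is lcm(23, 6).
Start: lcm = T0 = 23
Fold in T1=6: gcd(23, 6) = 1; lcm(23, 6) = 23 * 6 / 1 = 138 / 1 = 138
Full cycle length = 138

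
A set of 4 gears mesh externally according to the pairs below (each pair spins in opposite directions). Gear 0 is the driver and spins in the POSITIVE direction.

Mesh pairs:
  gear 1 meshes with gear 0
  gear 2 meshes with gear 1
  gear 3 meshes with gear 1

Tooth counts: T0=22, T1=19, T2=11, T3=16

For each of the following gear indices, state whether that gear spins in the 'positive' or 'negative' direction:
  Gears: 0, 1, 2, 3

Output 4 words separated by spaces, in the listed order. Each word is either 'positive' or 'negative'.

Gear 0 (driver): positive (depth 0)
  gear 1: meshes with gear 0 -> depth 1 -> negative (opposite of gear 0)
  gear 2: meshes with gear 1 -> depth 2 -> positive (opposite of gear 1)
  gear 3: meshes with gear 1 -> depth 2 -> positive (opposite of gear 1)
Queried indices 0, 1, 2, 3 -> positive, negative, positive, positive

Answer: positive negative positive positive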